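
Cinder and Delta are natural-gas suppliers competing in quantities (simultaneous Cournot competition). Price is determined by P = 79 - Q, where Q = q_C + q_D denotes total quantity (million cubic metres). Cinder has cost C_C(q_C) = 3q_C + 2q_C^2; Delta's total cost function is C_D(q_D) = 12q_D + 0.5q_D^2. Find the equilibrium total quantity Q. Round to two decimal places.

Cinder's profit: π_C = (79 - Q)q_C - (3q_C + 2q_C²). Setting ∂π_C/∂q_C = 0: 76 - 6q_C - (q_D) = 0.
Delta's first-order condition: 67 - 3q_D - (q_C) = 0.
So q_C = (76 - q_D)/6 and q_D = (67 - q_C)/3.
Solving the pair: q_C = 161/17, q_D = 326/17.
Total output Q = 161/17 + 326/17 = 487/17.

28.65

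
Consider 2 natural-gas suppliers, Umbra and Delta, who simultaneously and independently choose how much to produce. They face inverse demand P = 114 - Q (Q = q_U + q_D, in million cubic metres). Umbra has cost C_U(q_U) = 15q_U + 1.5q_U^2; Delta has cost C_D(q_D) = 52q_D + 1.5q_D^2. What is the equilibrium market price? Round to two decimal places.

Umbra's profit: π_U = (114 - Q)q_U - (15q_U + (3/2)q_U²). Setting ∂π_U/∂q_U = 0: 99 - 5q_U - (q_D) = 0.
Delta's first-order condition: 62 - 5q_D - (q_U) = 0.
So q_U = (99 - q_D)/5 and q_D = (62 - q_U)/5.
Substituting one into the other gives q_U = 433/24 and q_D = 211/24.
Total output Q = 161/6, so price P = 114 - 161/6 = 523/6.

87.17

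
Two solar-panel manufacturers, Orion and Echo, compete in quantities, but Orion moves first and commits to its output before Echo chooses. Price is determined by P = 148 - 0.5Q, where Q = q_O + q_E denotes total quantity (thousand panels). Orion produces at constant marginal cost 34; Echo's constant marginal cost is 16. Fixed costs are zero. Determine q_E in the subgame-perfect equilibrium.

The follower Echo best-responds to any q_O: π_E = (148 - 0.5Q)q_E - 16q_E.
∂π_E/∂q_E = 132 - (1/2)q_O - q_E = 0 gives the reaction function q_E = (132 - (1/2)q_O).
The leader anticipates this reaction. Substituting into P = 148 - 0.5Q gives P = 82 - (1/4)q_O, so π_O = (82 - (1/4)q_O)q_O - 34q_O.
The leader's first-order condition 48 - (1/2)q_O = 0 yields q_O = 96.
Then q_E = (132 - (1/2)·96) = 84.

84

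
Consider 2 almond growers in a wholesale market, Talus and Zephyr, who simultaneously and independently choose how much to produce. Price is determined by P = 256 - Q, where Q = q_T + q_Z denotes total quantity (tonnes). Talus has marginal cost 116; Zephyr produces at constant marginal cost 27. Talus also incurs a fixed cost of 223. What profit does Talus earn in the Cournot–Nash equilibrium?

Talus's profit: π_T = (256 - Q)q_T - (116q_T). Setting ∂π_T/∂q_T = 0: 140 - 2q_T - (q_Z) = 0.
Zephyr's first-order condition: 229 - 2q_Z - (q_T) = 0.
Rearranging gives the reaction functions q_T = (140 - q_Z)/2 and q_Z = (229 - q_T)/2.
Substituting one into the other gives q_T = 17 and q_Z = 106.
Price P = 256 - 123 = 133.
Talus's profit: (133 - 116)·17 - 223 = 66.

66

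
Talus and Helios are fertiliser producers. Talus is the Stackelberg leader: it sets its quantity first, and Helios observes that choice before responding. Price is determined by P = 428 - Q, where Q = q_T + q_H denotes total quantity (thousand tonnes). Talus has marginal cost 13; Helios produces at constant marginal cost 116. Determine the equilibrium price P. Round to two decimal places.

142.50

The follower Helios best-responds to any q_T: π_H = (428 - Q)q_H - 116q_H.
∂π_H/∂q_H = 312 - q_T - 2q_H = 0 gives the reaction function q_H = (312 - q_T)/2.
Talus substitutes q_H(q_T) into its own profit: π_T = q_T(428 - q_T - (312 - q_T)/2) - 13q_T = (272 - (1/2)q_T)q_T - 13q_T.
Leader FOC: 259 - q_T = 0, so q_T = 259.
Then q_H = (312 - 259)/2 = 53/2.
Total output Q = 571/2, so price P = 428 - 571/2 = 285/2.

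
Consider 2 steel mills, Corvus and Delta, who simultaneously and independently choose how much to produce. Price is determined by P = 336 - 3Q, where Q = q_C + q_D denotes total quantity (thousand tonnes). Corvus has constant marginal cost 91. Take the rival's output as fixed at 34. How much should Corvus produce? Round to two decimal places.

With the rival's output fixed at 34, Corvus's profit is π_C = (336 - 3·34 - 3q_C)q_C - (91q_C) = (234 - 3q_C)q_C - (91q_C).
∂π_C/∂q_C = 143 - 6q_C = 0, so q_C = 143/6.

23.83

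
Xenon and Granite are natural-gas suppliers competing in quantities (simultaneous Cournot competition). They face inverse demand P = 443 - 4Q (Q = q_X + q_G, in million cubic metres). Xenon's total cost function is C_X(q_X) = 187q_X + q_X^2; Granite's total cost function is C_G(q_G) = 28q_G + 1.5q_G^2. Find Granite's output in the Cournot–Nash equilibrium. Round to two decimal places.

Xenon's profit: π_X = (443 - 4Q)q_X - (187q_X + q_X²). Setting ∂π_X/∂q_X = 0: 256 - 10q_X - 4(q_G) = 0.
Granite's first-order condition: 415 - 11q_G - 4(q_X) = 0.
Best responses: q_X = (256 - 4q_G)/10, q_G = (415 - 4q_X)/11.
Solving the pair: q_X = 578/47, q_G = 1563/47.

33.26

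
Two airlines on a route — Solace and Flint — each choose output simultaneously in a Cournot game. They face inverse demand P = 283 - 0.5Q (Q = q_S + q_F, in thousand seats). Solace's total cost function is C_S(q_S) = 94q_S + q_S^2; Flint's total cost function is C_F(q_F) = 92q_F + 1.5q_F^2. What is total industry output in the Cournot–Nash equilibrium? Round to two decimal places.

Solace's profit: π_S = (283 - 0.5Q)q_S - (94q_S + q_S²). Setting ∂π_S/∂q_S = 0: 189 - 3q_S - (1/2)(q_F) = 0.
Flint's profit: π_F = (283 - 0.5Q)q_F - (92q_F + (3/2)q_F²). Setting ∂π_F/∂q_F = 0: 191 - 4q_F - (1/2)(q_S) = 0.
So q_S = (189 - (1/2)q_F)/3 and q_F = (191 - (1/2)q_S)/4.
Substituting one into the other gives q_S = 56.2128 and q_F = 1914/47.
Total output Q = 56.2128 + 1914/47 = 96.9362.

96.94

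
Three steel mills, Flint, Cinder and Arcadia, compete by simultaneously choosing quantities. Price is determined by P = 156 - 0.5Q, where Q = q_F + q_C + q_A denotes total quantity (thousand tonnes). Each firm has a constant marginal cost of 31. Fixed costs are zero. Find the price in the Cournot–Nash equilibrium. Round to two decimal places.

A representative firm's profit is π_i = q_i(156 - 0.5Q) - 31q_i.
First-order condition (treating rivals' output as given): 125 - q_i - (1/2)·Σ_{j≠i} q_j = 0.
By symmetry each firm produces the same amount; substituting Σ_{j≠i} q_j = 2q_i yields q_i = 125/2.
Total output Q = 375/2, so price P = 156 - (1/2)·(375/2) = 249/4.

62.25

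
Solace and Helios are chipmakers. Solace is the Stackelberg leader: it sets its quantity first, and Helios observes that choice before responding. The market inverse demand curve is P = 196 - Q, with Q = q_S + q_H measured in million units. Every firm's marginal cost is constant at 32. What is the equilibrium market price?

73

The follower Helios best-responds to any q_S: π_H = (196 - Q)q_H - 32q_H.
∂π_H/∂q_H = 164 - q_S - 2q_H = 0 gives the reaction function q_H = (164 - q_S)/2.
The leader anticipates this reaction. Substituting into P = 196 - Q gives P = 114 - (1/2)q_S, so π_S = (114 - (1/2)q_S)q_S - 32q_S.
The leader's first-order condition 82 - q_S = 0 yields q_S = 82.
Then q_H = (164 - 82)/2 = 41.
Total output Q = 123, so price P = 196 - 123 = 73.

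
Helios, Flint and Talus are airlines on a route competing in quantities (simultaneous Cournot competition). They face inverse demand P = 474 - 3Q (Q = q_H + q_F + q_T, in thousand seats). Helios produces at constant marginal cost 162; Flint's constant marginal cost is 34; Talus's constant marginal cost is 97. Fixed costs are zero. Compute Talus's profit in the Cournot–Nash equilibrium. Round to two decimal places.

Helios's profit: π_H = (474 - 3Q)q_H - (162q_H). Setting ∂π_H/∂q_H = 0: 312 - 6q_H - 3(q_F + q_T) = 0.
Flint's first-order condition: 440 - 6q_F - 3(q_H + q_T) = 0.
Talus's profit: π_T = (474 - 3Q)q_T - (97q_T). Setting ∂π_T/∂q_T = 0: 377 - 6q_T - 3(q_H + q_F) = 0.
Adding the 3 conditions: 1129 − 6Q − 6Q = 0, i.e. Q = 1129/12.
Back-substituting: q_H = (312 − 1129/4)/3 = 119/12, q_F = (440 − 1129/4)/3 = 631/12, q_T = (377 − 1129/4)/3 = 379/12.
Price P = 474 - 3·(1129/12) = 767/4.
Talus's profit: (767/4 - 97)·(379/12) = 2992.5208.

2992.52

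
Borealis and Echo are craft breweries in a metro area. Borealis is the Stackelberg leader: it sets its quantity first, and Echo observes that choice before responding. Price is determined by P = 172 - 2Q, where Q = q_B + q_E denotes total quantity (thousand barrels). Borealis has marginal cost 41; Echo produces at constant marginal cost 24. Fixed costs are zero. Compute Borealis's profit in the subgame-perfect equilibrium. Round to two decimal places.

812.25

Solve by backward induction. Given q_B, the follower Echo maximises π_E = (172 - 2q_B - 2q_E)q_E - 24q_E.
Follower FOC: 148 - 2q_B - 4q_E = 0, so q_E(q_B) = (148 - 2q_B)/4.
The leader anticipates this reaction. Substituting into P = 172 - 2Q gives P = 98 - q_B, so π_B = (98 - q_B)q_B - 41q_B.
Leader FOC: 57 - 2q_B = 0, so q_B = 57/2.
Then q_E = (148 - 2·(57/2))/4 = 91/4.
Price P = 172 - 2·(205/4) = 139/2.
Borealis's profit: (139/2 - 41)·(57/2) = 812.2500.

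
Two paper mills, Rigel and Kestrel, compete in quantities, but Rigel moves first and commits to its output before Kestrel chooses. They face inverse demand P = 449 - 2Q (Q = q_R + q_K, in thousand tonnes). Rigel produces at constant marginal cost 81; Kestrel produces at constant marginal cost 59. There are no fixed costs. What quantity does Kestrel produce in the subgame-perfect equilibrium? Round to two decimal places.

Solve by backward induction. Given q_R, the follower Kestrel maximises π_K = (449 - 2q_R - 2q_K)q_K - 59q_K.
∂π_K/∂q_K = 390 - 2q_R - 4q_K = 0 gives the reaction function q_K = (390 - 2q_R)/4.
Rigel substitutes q_K(q_R) into its own profit: π_R = q_R(449 - 2q_R - (390 - 2q_R)/2) - 81q_R = (254 - q_R)q_R - 81q_R.
Leader FOC: 173 - 2q_R = 0, so q_R = 173/2.
Then q_K = (390 - 2·(173/2))/4 = 217/4.

54.25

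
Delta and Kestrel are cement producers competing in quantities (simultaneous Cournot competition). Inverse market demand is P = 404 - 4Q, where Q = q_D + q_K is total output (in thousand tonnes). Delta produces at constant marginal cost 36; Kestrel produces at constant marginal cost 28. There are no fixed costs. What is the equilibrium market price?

Delta's profit: π_D = (404 - 4Q)q_D - (36q_D). Setting ∂π_D/∂q_D = 0: 368 - 8q_D - 4(q_K) = 0.
Kestrel's first-order condition: 376 - 8q_K - 4(q_D) = 0.
Best responses: q_D = (368 - 4q_K)/8, q_K = (376 - 4q_D)/8.
Solving the pair: q_D = 30, q_K = 32.
Total output Q = 62, so price P = 404 - 4·62 = 156.

156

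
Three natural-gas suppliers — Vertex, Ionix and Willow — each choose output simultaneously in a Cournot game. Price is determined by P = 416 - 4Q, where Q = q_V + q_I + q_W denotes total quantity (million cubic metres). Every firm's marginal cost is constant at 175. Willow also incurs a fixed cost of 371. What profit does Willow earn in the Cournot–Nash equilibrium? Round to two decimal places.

536.52

Each firm earns π_i = (416 - 4Q)q_i - 175q_i.
Setting ∂π_i/∂q_i = 0 with rivals' quantities fixed: 241 - 8q_i - 4·Σ_{j≠i} q_j = 0.
By symmetry each firm produces the same amount; substituting Σ_{j≠i} q_j = 2q_i yields q_i = 241/16.
Price P = 416 - 4·(723/16) = 941/4.
Willow's profit: (941/4 - 175)·(241/16) - 371 = 536.5156.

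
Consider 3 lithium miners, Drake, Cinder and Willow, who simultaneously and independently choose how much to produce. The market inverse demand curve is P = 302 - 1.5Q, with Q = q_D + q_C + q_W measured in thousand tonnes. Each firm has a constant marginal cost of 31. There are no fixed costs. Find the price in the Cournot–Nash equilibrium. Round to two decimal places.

Each firm earns π_i = (302 - 1.5Q)q_i - 31q_i.
Setting ∂π_i/∂q_i = 0 with rivals' quantities fixed: 271 - 3q_i - (3/2)·Σ_{j≠i} q_j = 0.
By symmetry each firm produces the same amount; substituting Σ_{j≠i} q_j = 2q_i yields q_i = 271/6.
Total output Q = 271/2, so price P = 302 - (3/2)·(271/2) = 395/4.

98.75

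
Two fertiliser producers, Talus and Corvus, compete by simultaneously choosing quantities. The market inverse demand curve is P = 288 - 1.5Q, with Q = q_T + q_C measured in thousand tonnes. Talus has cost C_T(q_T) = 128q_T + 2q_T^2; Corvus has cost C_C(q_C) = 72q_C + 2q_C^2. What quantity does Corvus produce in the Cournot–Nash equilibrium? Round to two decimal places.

Talus's profit: π_T = (288 - 1.5Q)q_T - (128q_T + 2q_T²). Setting ∂π_T/∂q_T = 0: 160 - 7q_T - (3/2)(q_C) = 0.
Corvus's first-order condition: 216 - 7q_C - (3/2)(q_T) = 0.
Rearranging gives the reaction functions q_T = (160 - (3/2)q_C)/7 and q_C = (216 - (3/2)q_T)/7.
Substituting one into the other gives q_T = 17.0267 and q_C = 27.2086.

27.21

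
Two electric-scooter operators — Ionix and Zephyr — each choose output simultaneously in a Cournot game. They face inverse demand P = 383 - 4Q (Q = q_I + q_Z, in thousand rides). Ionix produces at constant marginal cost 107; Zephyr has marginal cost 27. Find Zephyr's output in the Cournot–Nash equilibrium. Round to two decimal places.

Ionix's profit: π_I = (383 - 4Q)q_I - (107q_I). Setting ∂π_I/∂q_I = 0: 276 - 8q_I - 4(q_Z) = 0.
Zephyr's profit: π_Z = (383 - 4Q)q_Z - (27q_Z). Setting ∂π_Z/∂q_Z = 0: 356 - 8q_Z - 4(q_I) = 0.
Best responses: q_I = (276 - 4q_Z)/8, q_Z = (356 - 4q_I)/8.
Substituting one into the other gives q_I = 49/3 and q_Z = 109/3.

36.33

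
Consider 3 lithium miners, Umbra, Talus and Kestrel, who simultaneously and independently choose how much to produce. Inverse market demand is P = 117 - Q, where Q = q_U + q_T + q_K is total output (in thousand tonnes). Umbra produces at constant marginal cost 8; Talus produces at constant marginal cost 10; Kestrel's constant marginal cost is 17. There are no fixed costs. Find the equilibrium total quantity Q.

79

Umbra's profit: π_U = (117 - Q)q_U - (8q_U). Setting ∂π_U/∂q_U = 0: 109 - 2q_U - (q_T + q_K) = 0.
Talus's first-order condition: 107 - 2q_T - (q_U + q_K) = 0.
Kestrel's first-order condition: 100 - 2q_K - (q_U + q_T) = 0.
Summing all 3 equations gives 316 − 4Q = 0, hence Q = 79.
Back-substituting: q_U = (109 − 79) = 30, q_T = (107 − 79) = 28, q_K = (100 − 79) = 21.
Total output Q = 30 + 28 + 21 = 79.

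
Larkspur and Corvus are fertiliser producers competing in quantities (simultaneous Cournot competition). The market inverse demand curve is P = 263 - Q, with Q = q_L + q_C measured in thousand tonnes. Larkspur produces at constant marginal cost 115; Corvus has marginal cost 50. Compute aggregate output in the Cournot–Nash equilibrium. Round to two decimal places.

Larkspur's profit: π_L = (263 - Q)q_L - (115q_L). Setting ∂π_L/∂q_L = 0: 148 - 2q_L - (q_C) = 0.
Corvus's profit: π_C = (263 - Q)q_C - (50q_C). Setting ∂π_C/∂q_C = 0: 213 - 2q_C - (q_L) = 0.
Rearranging gives the reaction functions q_L = (148 - q_C)/2 and q_C = (213 - q_L)/2.
Substituting one into the other gives q_L = 83/3 and q_C = 278/3.
Total output Q = 83/3 + 278/3 = 361/3.

120.33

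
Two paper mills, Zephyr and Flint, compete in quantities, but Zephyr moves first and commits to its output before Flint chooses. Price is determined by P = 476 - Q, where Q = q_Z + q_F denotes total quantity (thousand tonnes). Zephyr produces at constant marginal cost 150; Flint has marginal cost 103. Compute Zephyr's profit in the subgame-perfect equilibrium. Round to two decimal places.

9730.13

The follower Flint best-responds to any q_Z: π_F = (476 - Q)q_F - 103q_F.
∂π_F/∂q_F = 373 - q_Z - 2q_F = 0 gives the reaction function q_F = (373 - q_Z)/2.
The leader anticipates this reaction. Substituting into P = 476 - Q gives P = 579/2 - (1/2)q_Z, so π_Z = (579/2 - (1/2)q_Z)q_Z - 150q_Z.
The leader's first-order condition 279/2 - q_Z = 0 yields q_Z = 279/2.
Then q_F = (373 - 279/2)/2 = 467/4.
Price P = 476 - 1025/4 = 879/4.
Zephyr's profit: (879/4 - 150)·(279/2) = 9730.1250.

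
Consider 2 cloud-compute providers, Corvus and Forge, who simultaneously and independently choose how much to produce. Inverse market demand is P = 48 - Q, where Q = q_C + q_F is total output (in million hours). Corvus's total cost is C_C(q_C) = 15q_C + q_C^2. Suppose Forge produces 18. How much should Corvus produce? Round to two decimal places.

With the rival's output fixed at 18, Corvus's profit is π_C = (48 - 18 - q_C)q_C - (15q_C + q_C²) = (30 - q_C)q_C - (15q_C + q_C²).
∂π_C/∂q_C = 15 - 4q_C = 0, so q_C = 15/4.

3.75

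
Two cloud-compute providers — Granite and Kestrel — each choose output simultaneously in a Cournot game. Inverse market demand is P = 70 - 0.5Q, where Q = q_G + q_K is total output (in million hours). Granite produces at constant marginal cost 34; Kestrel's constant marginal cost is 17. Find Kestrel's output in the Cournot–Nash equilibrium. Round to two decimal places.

46.67

Granite's profit: π_G = (70 - 0.5Q)q_G - (34q_G). Setting ∂π_G/∂q_G = 0: 36 - q_G - (1/2)(q_K) = 0.
Kestrel's profit: π_K = (70 - 0.5Q)q_K - (17q_K). Setting ∂π_K/∂q_K = 0: 53 - q_K - (1/2)(q_G) = 0.
So q_G = (36 - (1/2)q_K) and q_K = (53 - (1/2)q_G).
Substituting one into the other gives q_G = 38/3 and q_K = 140/3.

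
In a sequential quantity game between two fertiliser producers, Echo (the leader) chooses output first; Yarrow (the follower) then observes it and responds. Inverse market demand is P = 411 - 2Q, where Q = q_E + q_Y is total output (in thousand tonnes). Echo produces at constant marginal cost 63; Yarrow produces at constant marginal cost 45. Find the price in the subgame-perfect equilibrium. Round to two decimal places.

Solve by backward induction. Given q_E, the follower Yarrow maximises π_Y = (411 - 2q_E - 2q_Y)q_Y - 45q_Y.
∂π_Y/∂q_Y = 366 - 2q_E - 4q_Y = 0 gives the reaction function q_Y = (366 - 2q_E)/4.
Echo substitutes q_Y(q_E) into its own profit: π_E = q_E(411 - 2q_E - (366 - 2q_E)/2) - 63q_E = (228 - q_E)q_E - 63q_E.
Leader FOC: 165 - 2q_E = 0, so q_E = 165/2.
Then q_Y = (366 - 2·(165/2))/4 = 201/4.
Total output Q = 531/4, so price P = 411 - 2·(531/4) = 291/2.

145.50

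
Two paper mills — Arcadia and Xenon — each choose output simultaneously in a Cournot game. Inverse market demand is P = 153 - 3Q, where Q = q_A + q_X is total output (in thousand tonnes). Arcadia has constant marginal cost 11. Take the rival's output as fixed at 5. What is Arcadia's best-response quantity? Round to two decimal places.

21.17

With the rival's output fixed at 5, Arcadia's profit is π_A = (153 - 3·5 - 3q_A)q_A - (11q_A) = (138 - 3q_A)q_A - (11q_A).
∂π_A/∂q_A = 127 - 6q_A = 0, so q_A = 127/6.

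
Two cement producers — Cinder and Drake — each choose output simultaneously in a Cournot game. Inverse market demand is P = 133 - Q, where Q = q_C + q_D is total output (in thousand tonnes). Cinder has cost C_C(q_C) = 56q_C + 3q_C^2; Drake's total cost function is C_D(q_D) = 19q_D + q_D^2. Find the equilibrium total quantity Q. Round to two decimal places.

Cinder's profit: π_C = (133 - Q)q_C - (56q_C + 3q_C²). Setting ∂π_C/∂q_C = 0: 77 - 8q_C - (q_D) = 0.
Drake's first-order condition: 114 - 4q_D - (q_C) = 0.
So q_C = (77 - q_D)/8 and q_D = (114 - q_C)/4.
Substituting one into the other gives q_C = 194/31 and q_D = 835/31.
Total output Q = 194/31 + 835/31 = 1029/31.

33.19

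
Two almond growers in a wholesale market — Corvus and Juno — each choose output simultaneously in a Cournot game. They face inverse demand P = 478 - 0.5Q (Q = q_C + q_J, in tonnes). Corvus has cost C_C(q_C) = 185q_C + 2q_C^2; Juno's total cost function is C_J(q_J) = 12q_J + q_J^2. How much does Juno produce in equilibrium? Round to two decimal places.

148.03

Corvus's profit: π_C = (478 - 0.5Q)q_C - (185q_C + 2q_C²). Setting ∂π_C/∂q_C = 0: 293 - 5q_C - (1/2)(q_J) = 0.
Juno's profit: π_J = (478 - 0.5Q)q_J - (12q_J + q_J²). Setting ∂π_J/∂q_J = 0: 466 - 3q_J - (1/2)(q_C) = 0.
Rearranging gives the reaction functions q_C = (293 - (1/2)q_J)/5 and q_J = (466 - (1/2)q_C)/3.
Solving the pair: q_C = 43.7966, q_J = 148.0339.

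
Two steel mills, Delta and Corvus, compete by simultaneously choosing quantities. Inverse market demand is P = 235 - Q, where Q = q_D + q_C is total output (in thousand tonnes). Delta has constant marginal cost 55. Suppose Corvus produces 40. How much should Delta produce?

70

With the rival's output fixed at 40, Delta's profit is π_D = (235 - 40 - q_D)q_D - (55q_D) = (195 - q_D)q_D - (55q_D).
∂π_D/∂q_D = 140 - 2q_D = 0, so q_D = 70.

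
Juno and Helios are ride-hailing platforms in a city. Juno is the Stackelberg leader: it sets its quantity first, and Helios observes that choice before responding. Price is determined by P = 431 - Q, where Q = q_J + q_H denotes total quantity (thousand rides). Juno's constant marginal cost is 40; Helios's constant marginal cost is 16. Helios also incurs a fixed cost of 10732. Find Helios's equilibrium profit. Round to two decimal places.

The follower Helios best-responds to any q_J: π_H = (431 - Q)q_H - 16q_H.
Follower FOC: 415 - q_J - 2q_H = 0, so q_H(q_J) = (415 - q_J)/2.
The leader anticipates this reaction. Substituting into P = 431 - Q gives P = 447/2 - (1/2)q_J, so π_J = (447/2 - (1/2)q_J)q_J - 40q_J.
Maximising: ∂π_J/∂q_J = 367/2 - q_J = 0, giving q_J = 367/2.
Then q_H = (415 - 367/2)/2 = 463/4.
Price P = 431 - 1197/4 = 527/4.
Helios's profit: (527/4 - 16)·(463/4) - 10732 = 2666.0625.

2666.06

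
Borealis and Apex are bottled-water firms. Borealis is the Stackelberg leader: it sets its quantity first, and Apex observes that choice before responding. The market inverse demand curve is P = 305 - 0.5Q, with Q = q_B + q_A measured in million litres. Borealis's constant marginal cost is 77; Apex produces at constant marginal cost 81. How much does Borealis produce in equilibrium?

232

The follower Apex best-responds to any q_B: π_A = (305 - 0.5Q)q_A - 81q_A.
∂π_A/∂q_A = 224 - (1/2)q_B - q_A = 0 gives the reaction function q_A = (224 - (1/2)q_B).
Borealis substitutes q_A(q_B) into its own profit: π_B = q_B(305 - (1/2)q_B - (224 - (1/2)q_B)/2) - 77q_B = (193 - (1/4)q_B)q_B - 77q_B.
Maximising: ∂π_B/∂q_B = 116 - (1/2)q_B = 0, giving q_B = 232.
Then q_A = (224 - (1/2)·232) = 108.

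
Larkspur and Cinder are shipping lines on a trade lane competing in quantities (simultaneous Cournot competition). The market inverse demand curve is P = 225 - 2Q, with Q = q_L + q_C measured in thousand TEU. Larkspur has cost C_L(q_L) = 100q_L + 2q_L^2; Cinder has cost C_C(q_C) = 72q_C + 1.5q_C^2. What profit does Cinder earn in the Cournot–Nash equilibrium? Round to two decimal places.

1227.95

Larkspur's profit: π_L = (225 - 2Q)q_L - (100q_L + 2q_L²). Setting ∂π_L/∂q_L = 0: 125 - 8q_L - 2(q_C) = 0.
Cinder's first-order condition: 153 - 7q_C - 2(q_L) = 0.
Rearranging gives the reaction functions q_L = (125 - 2q_C)/8 and q_C = (153 - 2q_L)/7.
Solving the pair: q_L = 569/52, q_C = 487/26.
Price P = 225 - 2·(1543/52) = 165.6538.
Cinder's profit: 165.6538·(487/26) - 72·(487/26) - (3/2)(487/26)² = 1227.9460.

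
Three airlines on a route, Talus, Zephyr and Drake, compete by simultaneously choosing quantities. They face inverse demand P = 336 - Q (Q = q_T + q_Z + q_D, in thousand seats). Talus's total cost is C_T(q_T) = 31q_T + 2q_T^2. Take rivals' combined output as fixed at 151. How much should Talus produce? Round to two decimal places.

25.67

With rivals' combined output fixed at 151, Talus's profit is π_T = (336 - 151 - q_T)q_T - (31q_T + 2q_T²) = (185 - q_T)q_T - (31q_T + 2q_T²).
∂π_T/∂q_T = 154 - 6q_T = 0, so q_T = 77/3.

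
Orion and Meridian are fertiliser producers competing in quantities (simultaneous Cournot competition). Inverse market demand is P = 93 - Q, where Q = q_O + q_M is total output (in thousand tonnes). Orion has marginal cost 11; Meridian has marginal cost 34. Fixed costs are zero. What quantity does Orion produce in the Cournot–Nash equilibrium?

Orion's profit: π_O = (93 - Q)q_O - (11q_O). Setting ∂π_O/∂q_O = 0: 82 - 2q_O - (q_M) = 0.
Meridian's first-order condition: 59 - 2q_M - (q_O) = 0.
Best responses: q_O = (82 - q_M)/2, q_M = (59 - q_O)/2.
Substituting one into the other gives q_O = 35 and q_M = 12.

35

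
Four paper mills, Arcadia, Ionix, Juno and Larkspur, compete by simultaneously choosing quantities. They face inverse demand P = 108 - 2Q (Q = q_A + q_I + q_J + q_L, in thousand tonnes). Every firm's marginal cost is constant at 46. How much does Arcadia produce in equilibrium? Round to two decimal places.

6.20

Each firm earns π_i = (108 - 2Q)q_i - 46q_i.
First-order condition (treating rivals' output as given): 62 - 4q_i - 2·Σ_{j≠i} q_j = 0.
With identical firms every q_j equals q_i, so Σ_{j≠i} q_j = 3q_i and 62 = 10q_i, giving q_i = 31/5.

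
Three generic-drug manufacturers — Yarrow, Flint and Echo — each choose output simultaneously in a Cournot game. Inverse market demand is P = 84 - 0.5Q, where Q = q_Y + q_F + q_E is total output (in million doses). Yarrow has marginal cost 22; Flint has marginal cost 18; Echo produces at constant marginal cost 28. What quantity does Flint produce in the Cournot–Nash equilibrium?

Yarrow's profit: π_Y = (84 - 0.5Q)q_Y - (22q_Y). Setting ∂π_Y/∂q_Y = 0: 62 - q_Y - (1/2)(q_F + q_E) = 0.
Flint's first-order condition: 66 - q_F - (1/2)(q_Y + q_E) = 0.
Echo's profit: π_E = (84 - 0.5Q)q_E - (28q_E). Setting ∂π_E/∂q_E = 0: 56 - q_E - (1/2)(q_Y + q_F) = 0.
Summing all 3 equations gives 184 − 2Q = 0, hence Q = 92.
Back-substituting: q_Y = (62 − 46)/(1/2) = 32, q_F = (66 − 46)/(1/2) = 40, q_E = (56 − 46)/(1/2) = 20.

40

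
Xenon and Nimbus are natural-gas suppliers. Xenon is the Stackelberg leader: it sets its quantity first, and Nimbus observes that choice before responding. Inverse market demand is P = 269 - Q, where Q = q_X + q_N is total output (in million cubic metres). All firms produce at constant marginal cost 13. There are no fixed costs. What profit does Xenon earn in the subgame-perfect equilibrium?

8192

The follower Nimbus best-responds to any q_X: π_N = (269 - Q)q_N - 13q_N.
∂π_N/∂q_N = 256 - q_X - 2q_N = 0 gives the reaction function q_N = (256 - q_X)/2.
The leader anticipates this reaction. Substituting into P = 269 - Q gives P = 141 - (1/2)q_X, so π_X = (141 - (1/2)q_X)q_X - 13q_X.
Maximising: ∂π_X/∂q_X = 128 - q_X = 0, giving q_X = 128.
Then q_N = (256 - 128)/2 = 64.
Price P = 269 - 192 = 77.
Xenon's profit: (77 - 13)·128 = 8192.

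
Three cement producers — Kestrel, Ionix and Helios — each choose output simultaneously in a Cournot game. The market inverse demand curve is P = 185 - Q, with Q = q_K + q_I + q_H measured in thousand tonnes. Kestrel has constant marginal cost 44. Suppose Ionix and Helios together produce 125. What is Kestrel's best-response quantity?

8

With rivals' combined output fixed at 125, Kestrel's profit is π_K = (185 - 125 - q_K)q_K - (44q_K) = (60 - q_K)q_K - (44q_K).
∂π_K/∂q_K = 16 - 2q_K = 0, so q_K = 8.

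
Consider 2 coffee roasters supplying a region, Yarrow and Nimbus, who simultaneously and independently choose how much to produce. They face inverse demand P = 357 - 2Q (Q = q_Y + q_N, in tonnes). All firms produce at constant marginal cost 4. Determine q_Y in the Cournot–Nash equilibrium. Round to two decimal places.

58.83

A representative firm's profit is π_i = q_i(357 - 2Q) - 4q_i.
First-order condition (treating rivals' output as given): 353 - 4q_i - 2q_j = 0.
By symmetry each firm produces the same amount; substituting q_j = q_i yields q_i = 353/6.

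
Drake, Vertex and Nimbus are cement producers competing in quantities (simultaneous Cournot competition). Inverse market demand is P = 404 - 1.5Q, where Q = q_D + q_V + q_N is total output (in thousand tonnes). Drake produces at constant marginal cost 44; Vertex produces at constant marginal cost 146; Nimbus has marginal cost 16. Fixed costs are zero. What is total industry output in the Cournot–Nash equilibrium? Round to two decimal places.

Drake's profit: π_D = (404 - 1.5Q)q_D - (44q_D). Setting ∂π_D/∂q_D = 0: 360 - 3q_D - (3/2)(q_V + q_N) = 0.
Vertex's profit: π_V = (404 - 1.5Q)q_V - (146q_V). Setting ∂π_V/∂q_V = 0: 258 - 3q_V - (3/2)(q_D + q_N) = 0.
Nimbus's profit: π_N = (404 - 1.5Q)q_N - (16q_N). Setting ∂π_N/∂q_N = 0: 388 - 3q_N - (3/2)(q_D + q_V) = 0.
Adding the 3 first-order conditions: 1006 − 6Q = 0, so Q = 503/3.
Back-substituting: q_D = (360 − 503/2)/(3/2) = 217/3, q_V = (258 − 503/2)/(3/2) = 13/3, q_N = (388 − 503/2)/(3/2) = 91.
Total output Q = 217/3 + 13/3 + 91 = 503/3.

167.67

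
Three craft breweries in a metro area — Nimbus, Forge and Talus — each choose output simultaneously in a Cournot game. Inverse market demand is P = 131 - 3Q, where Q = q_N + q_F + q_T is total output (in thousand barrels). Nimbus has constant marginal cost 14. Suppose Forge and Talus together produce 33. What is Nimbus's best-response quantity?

With rivals' combined output fixed at 33, Nimbus's profit is π_N = (131 - 3·33 - 3q_N)q_N - (14q_N) = (32 - 3q_N)q_N - (14q_N).
∂π_N/∂q_N = 18 - 6q_N = 0, so q_N = 3.

3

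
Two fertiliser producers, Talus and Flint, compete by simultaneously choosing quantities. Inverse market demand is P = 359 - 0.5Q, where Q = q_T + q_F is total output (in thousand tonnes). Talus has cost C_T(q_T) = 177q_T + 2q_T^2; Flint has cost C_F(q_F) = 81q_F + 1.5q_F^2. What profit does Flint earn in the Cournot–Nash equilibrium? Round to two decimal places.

8651.95

Talus's profit: π_T = (359 - 0.5Q)q_T - (177q_T + 2q_T²). Setting ∂π_T/∂q_T = 0: 182 - 5q_T - (1/2)(q_F) = 0.
Flint's first-order condition: 278 - 4q_F - (1/2)(q_T) = 0.
So q_T = (182 - (1/2)q_F)/5 and q_F = (278 - (1/2)q_T)/4.
Substituting one into the other gives q_T = 29.8228 and q_F = 65.7722.
Price P = 359 - (1/2)·95.5949 = 311.2025.
Flint's profit: 311.2025·65.7722 - 81·65.7722 - (3/2)·65.7722² = 8651.9519.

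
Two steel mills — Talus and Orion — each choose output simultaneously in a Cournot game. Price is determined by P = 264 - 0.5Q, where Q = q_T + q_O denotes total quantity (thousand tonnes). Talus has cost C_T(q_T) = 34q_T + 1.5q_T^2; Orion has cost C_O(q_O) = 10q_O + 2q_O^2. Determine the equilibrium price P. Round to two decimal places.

215.29

Talus's profit: π_T = (264 - 0.5Q)q_T - (34q_T + (3/2)q_T²). Setting ∂π_T/∂q_T = 0: 230 - 4q_T - (1/2)(q_O) = 0.
Orion's profit: π_O = (264 - 0.5Q)q_O - (10q_O + 2q_O²). Setting ∂π_O/∂q_O = 0: 254 - 5q_O - (1/2)(q_T) = 0.
Rearranging gives the reaction functions q_T = (230 - (1/2)q_O)/4 and q_O = (254 - (1/2)q_T)/5.
Substituting one into the other gives q_T = 51.7975 and q_O = 45.6203.
Total output Q = 97.4177, so price P = 264 - (1/2)·97.4177 = 215.2911.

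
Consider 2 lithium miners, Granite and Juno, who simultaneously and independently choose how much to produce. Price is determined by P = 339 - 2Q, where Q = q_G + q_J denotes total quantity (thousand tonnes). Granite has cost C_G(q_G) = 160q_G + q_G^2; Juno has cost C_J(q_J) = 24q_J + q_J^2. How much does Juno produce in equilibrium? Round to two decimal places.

47.88

Granite's profit: π_G = (339 - 2Q)q_G - (160q_G + q_G²). Setting ∂π_G/∂q_G = 0: 179 - 6q_G - 2(q_J) = 0.
Juno's first-order condition: 315 - 6q_J - 2(q_G) = 0.
So q_G = (179 - 2q_J)/6 and q_J = (315 - 2q_G)/6.
Solving the pair: q_G = 111/8, q_J = 383/8.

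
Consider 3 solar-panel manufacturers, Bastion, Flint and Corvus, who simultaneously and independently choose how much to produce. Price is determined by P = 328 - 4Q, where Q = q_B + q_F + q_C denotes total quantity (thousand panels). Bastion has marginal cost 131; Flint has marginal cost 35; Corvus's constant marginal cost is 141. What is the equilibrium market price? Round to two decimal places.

158.75

Bastion's profit: π_B = (328 - 4Q)q_B - (131q_B). Setting ∂π_B/∂q_B = 0: 197 - 8q_B - 4(q_F + q_C) = 0.
Flint's profit: π_F = (328 - 4Q)q_F - (35q_F). Setting ∂π_F/∂q_F = 0: 293 - 8q_F - 4(q_B + q_C) = 0.
Corvus's first-order condition: 187 - 8q_C - 4(q_B + q_F) = 0.
Adding the 3 first-order conditions: 677 − 16Q = 0, so Q = 677/16.
Back-substituting: q_B = (197 − 677/4)/4 = 111/16, q_F = (293 − 677/4)/4 = 495/16, q_C = (187 − 677/4)/4 = 71/16.
Total output Q = 677/16, so price P = 328 - 4·(677/16) = 635/4.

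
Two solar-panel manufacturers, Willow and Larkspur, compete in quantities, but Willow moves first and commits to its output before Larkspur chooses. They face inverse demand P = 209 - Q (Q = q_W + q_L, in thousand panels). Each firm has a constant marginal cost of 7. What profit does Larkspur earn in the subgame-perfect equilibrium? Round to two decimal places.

Solve by backward induction. Given q_W, the follower Larkspur maximises π_L = (209 - q_W - q_L)q_L - 7q_L.
∂π_L/∂q_L = 202 - q_W - 2q_L = 0 gives the reaction function q_L = (202 - q_W)/2.
The leader anticipates this reaction. Substituting into P = 209 - Q gives P = 108 - (1/2)q_W, so π_W = (108 - (1/2)q_W)q_W - 7q_W.
Maximising: ∂π_W/∂q_W = 101 - q_W = 0, giving q_W = 101.
Then q_L = (202 - 101)/2 = 101/2.
Price P = 209 - 303/2 = 115/2.
Larkspur's profit: (115/2 - 7)·(101/2) = 2550.2500.

2550.25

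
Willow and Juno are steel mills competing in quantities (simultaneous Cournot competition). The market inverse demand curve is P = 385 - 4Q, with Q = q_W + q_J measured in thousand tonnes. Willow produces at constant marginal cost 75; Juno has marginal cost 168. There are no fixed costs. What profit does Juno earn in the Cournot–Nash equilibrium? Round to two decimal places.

427.11

Willow's profit: π_W = (385 - 4Q)q_W - (75q_W). Setting ∂π_W/∂q_W = 0: 310 - 8q_W - 4(q_J) = 0.
Juno's profit: π_J = (385 - 4Q)q_J - (168q_J). Setting ∂π_J/∂q_J = 0: 217 - 8q_J - 4(q_W) = 0.
So q_W = (310 - 4q_J)/8 and q_J = (217 - 4q_W)/8.
Solving the pair: q_W = 403/12, q_J = 31/3.
Price P = 385 - 4·(527/12) = 628/3.
Juno's profit: (628/3 - 168)·(31/3) = 427.1111.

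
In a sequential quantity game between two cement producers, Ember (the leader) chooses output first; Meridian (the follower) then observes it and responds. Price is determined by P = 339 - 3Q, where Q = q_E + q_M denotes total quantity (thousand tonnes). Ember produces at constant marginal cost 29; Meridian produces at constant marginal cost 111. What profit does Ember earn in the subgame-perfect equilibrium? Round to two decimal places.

6402.67

Solve by backward induction. Given q_E, the follower Meridian maximises π_M = (339 - 3q_E - 3q_M)q_M - 111q_M.
Setting the follower's marginal profit to zero, 228 - 3q_E - 6q_M = 0, i.e. q_M = (228 - 3q_E)/6.
Ember substitutes q_M(q_E) into its own profit: π_E = q_E(339 - 3q_E - (228 - 3q_E)/2) - 29q_E = (225 - (3/2)q_E)q_E - 29q_E.
Leader FOC: 196 - 3q_E = 0, so q_E = 196/3.
Then q_M = (228 - 3·(196/3))/6 = 16/3.
Price P = 339 - 3·(212/3) = 127.
Ember's profit: (127 - 29)·(196/3) = 6402.6667.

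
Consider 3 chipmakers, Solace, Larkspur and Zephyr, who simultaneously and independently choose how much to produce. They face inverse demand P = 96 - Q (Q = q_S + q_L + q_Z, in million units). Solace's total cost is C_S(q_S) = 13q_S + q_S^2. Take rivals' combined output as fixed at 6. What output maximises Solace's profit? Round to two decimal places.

19.25

With rivals' combined output fixed at 6, Solace's profit is π_S = (96 - 6 - q_S)q_S - (13q_S + q_S²) = (90 - q_S)q_S - (13q_S + q_S²).
∂π_S/∂q_S = 77 - 4q_S = 0, so q_S = 77/4.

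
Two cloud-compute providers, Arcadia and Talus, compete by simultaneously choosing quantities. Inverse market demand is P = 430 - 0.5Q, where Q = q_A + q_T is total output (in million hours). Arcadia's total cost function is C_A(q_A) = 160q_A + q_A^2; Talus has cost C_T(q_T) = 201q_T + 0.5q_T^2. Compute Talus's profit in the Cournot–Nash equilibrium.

Arcadia's profit: π_A = (430 - 0.5Q)q_A - (160q_A + q_A²). Setting ∂π_A/∂q_A = 0: 270 - 3q_A - (1/2)(q_T) = 0.
Talus's profit: π_T = (430 - 0.5Q)q_T - (201q_T + (1/2)q_T²). Setting ∂π_T/∂q_T = 0: 229 - 2q_T - (1/2)(q_A) = 0.
Rearranging gives the reaction functions q_A = (270 - (1/2)q_T)/3 and q_T = (229 - (1/2)q_A)/2.
Substituting one into the other gives q_A = 74 and q_T = 96.
Price P = 430 - (1/2)·170 = 345.
Talus's profit: 345·96 - 201·96 - (1/2)·96² = 9216.

9216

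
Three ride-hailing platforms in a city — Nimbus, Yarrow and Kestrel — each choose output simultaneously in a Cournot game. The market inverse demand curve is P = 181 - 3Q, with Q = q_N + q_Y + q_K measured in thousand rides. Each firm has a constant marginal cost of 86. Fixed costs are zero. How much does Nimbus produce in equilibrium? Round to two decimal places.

7.92

A representative firm's profit is π_i = q_i(181 - 3Q) - 86q_i.
Setting ∂π_i/∂q_i = 0 with rivals' quantities fixed: 95 - 6q_i - 3·Σ_{j≠i} q_j = 0.
With identical firms every q_j equals q_i, so Σ_{j≠i} q_j = 2q_i and 95 = 12q_i, giving q_i = 95/12.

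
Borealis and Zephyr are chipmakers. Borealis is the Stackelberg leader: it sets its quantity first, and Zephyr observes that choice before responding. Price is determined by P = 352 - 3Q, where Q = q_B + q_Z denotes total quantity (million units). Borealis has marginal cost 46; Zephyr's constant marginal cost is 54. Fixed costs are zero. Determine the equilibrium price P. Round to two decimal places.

124.50

The follower Zephyr best-responds to any q_B: π_Z = (352 - 3Q)q_Z - 54q_Z.
Follower FOC: 298 - 3q_B - 6q_Z = 0, so q_Z(q_B) = (298 - 3q_B)/6.
The leader anticipates this reaction. Substituting into P = 352 - 3Q gives P = 203 - (3/2)q_B, so π_B = (203 - (3/2)q_B)q_B - 46q_B.
Maximising: ∂π_B/∂q_B = 157 - 3q_B = 0, giving q_B = 157/3.
Then q_Z = (298 - 3·(157/3))/6 = 47/2.
Total output Q = 455/6, so price P = 352 - 3·(455/6) = 249/2.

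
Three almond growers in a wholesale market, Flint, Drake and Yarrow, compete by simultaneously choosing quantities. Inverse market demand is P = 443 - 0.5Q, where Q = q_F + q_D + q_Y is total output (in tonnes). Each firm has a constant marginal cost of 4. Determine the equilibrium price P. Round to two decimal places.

113.75

Each firm earns π_i = (443 - 0.5Q)q_i - 4q_i.
Setting ∂π_i/∂q_i = 0 with rivals' quantities fixed: 439 - q_i - (1/2)·Σ_{j≠i} q_j = 0.
With identical firms every q_j equals q_i, so Σ_{j≠i} q_j = 2q_i and 439 = 2q_i, giving q_i = 439/2.
Total output Q = 1317/2, so price P = 443 - (1/2)·(1317/2) = 455/4.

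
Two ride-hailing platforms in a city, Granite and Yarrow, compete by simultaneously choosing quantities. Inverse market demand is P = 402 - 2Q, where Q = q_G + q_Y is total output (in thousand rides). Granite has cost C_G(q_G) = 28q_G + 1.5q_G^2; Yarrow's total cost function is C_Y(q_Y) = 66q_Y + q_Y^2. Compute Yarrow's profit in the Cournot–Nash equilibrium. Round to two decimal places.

5345.19

Granite's profit: π_G = (402 - 2Q)q_G - (28q_G + (3/2)q_G²). Setting ∂π_G/∂q_G = 0: 374 - 7q_G - 2(q_Y) = 0.
Yarrow's profit: π_Y = (402 - 2Q)q_Y - (66q_Y + q_Y²). Setting ∂π_Y/∂q_Y = 0: 336 - 6q_Y - 2(q_G) = 0.
So q_G = (374 - 2q_Y)/7 and q_Y = (336 - 2q_G)/6.
Solving the pair: q_G = 786/19, q_Y = 802/19.
Price P = 402 - 2·(1588/19) = 234.8421.
Yarrow's profit: 234.8421·(802/19) - 66·(802/19) - (802/19)² = 5345.1856.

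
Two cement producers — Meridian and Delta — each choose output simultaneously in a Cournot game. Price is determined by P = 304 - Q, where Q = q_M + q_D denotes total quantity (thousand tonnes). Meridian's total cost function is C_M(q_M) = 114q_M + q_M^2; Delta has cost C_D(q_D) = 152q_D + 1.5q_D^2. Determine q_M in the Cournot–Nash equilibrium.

42

Meridian's profit: π_M = (304 - Q)q_M - (114q_M + q_M²). Setting ∂π_M/∂q_M = 0: 190 - 4q_M - (q_D) = 0.
Delta's first-order condition: 152 - 5q_D - (q_M) = 0.
So q_M = (190 - q_D)/4 and q_D = (152 - q_M)/5.
Substituting one into the other gives q_M = 42 and q_D = 22.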